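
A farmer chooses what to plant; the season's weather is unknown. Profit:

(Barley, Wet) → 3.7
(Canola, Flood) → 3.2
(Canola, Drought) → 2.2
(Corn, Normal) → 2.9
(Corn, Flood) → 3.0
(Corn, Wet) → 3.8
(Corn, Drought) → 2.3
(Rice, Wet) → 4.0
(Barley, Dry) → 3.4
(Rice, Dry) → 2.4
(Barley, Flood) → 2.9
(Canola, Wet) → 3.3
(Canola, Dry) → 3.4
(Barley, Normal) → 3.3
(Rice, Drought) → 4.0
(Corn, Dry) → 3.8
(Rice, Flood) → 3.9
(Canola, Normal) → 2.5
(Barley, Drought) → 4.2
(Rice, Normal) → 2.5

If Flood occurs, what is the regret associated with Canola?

Best payoff under Flood is 3.9.
Regret = 3.9 − 3.2 = 0.7.

0.7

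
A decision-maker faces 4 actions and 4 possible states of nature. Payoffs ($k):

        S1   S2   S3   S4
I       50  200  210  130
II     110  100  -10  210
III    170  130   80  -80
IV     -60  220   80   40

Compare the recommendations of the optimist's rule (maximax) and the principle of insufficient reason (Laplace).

maximax → IV; laplace → I (disagree)

Row maxima: I=210, II=210, III=170, IV=220
Best best-case = 220 → IV.
Row averages: I=147.5, II=102.5, III=75, IV=70
Highest average = 147.5 → I.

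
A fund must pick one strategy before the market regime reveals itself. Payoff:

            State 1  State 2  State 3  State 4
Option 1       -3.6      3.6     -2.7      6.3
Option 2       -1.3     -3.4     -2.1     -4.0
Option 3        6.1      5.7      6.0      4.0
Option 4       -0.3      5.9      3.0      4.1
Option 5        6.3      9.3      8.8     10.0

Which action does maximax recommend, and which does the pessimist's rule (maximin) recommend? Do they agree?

Row maxima: Option 1=6.3, Option 2=-1.3, Option 3=6.1, Option 4=5.9, Option 5=10.0
Best best-case = 10.0 → Option 5.
Row minima: Option 1=-3.6, Option 2=-4.0, Option 3=4.0, Option 4=-0.3, Option 5=6.3
Best worst-case = 6.3 → Option 5.

maximax → Option 5; maximin → Option 5 (agree)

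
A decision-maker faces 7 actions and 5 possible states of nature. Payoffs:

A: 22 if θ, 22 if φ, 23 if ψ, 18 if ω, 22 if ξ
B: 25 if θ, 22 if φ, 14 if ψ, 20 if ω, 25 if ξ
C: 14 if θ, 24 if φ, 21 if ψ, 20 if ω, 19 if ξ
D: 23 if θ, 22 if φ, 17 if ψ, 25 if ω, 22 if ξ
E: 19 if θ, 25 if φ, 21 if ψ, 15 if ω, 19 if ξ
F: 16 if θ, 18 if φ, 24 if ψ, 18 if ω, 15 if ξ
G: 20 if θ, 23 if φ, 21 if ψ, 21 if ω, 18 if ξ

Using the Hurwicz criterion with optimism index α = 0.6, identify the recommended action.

D

A: 0.6·23 + 0.4·18 = 21
B: 0.6·25 + 0.4·14 = 20.6
C: 0.6·24 + 0.4·14 = 20
D: 0.6·25 + 0.4·17 = 21.8
E: 0.6·25 + 0.4·15 = 21
F: 0.6·24 + 0.4·15 = 20.4
G: 0.6·23 + 0.4·18 = 21
Highest Hurwicz score = 21.8 → D.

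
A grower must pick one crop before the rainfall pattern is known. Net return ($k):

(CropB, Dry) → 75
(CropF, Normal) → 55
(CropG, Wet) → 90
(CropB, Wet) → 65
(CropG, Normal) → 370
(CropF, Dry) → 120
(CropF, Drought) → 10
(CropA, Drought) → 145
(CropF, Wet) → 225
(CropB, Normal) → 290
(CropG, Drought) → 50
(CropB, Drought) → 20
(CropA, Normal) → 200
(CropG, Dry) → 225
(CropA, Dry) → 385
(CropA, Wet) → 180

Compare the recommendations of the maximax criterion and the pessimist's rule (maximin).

Row maxima: CropA=385, CropF=225, CropB=290, CropG=370
Best best-case = 385 → CropA.
Row minima: CropA=145, CropF=10, CropB=20, CropG=50
Best worst-case = 145 → CropA.

maximax → CropA; maximin → CropA (agree)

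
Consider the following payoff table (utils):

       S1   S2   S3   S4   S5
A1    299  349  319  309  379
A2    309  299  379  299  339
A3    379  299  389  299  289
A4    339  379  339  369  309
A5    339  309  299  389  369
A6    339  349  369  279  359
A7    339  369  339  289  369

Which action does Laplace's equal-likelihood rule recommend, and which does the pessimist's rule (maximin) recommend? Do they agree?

laplace → A4; maximin → A4 (agree)

Row averages: A1=331, A2=325, A3=331, A4=347, A5=341, A6=339, A7=341
Highest average = 347 → A4.
Row minima: A1=299, A2=299, A3=289, A4=309, A5=299, A6=279, A7=289
Best worst-case = 309 → A4.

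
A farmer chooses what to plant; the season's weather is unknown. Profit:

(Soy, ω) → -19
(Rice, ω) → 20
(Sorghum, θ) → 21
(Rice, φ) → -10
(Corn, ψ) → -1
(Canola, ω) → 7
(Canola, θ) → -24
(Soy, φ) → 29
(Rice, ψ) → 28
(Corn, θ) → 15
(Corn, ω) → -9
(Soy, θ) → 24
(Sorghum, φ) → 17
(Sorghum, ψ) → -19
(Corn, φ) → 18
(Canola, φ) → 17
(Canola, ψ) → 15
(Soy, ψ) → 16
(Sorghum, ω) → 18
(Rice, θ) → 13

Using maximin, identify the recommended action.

Row minima: Sorghum=-19, Corn=-9, Canola=-24, Soy=-19, Rice=-10
Best worst-case = -9 → Corn.

Corn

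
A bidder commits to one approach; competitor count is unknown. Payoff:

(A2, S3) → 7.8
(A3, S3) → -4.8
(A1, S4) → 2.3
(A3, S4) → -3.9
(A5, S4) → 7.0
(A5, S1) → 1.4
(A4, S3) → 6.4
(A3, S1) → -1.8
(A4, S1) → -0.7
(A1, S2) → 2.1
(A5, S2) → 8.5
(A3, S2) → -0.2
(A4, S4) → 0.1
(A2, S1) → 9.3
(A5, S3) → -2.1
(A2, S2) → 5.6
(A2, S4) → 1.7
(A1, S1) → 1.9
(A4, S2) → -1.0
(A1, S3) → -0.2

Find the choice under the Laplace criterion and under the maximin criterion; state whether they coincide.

Row averages: A1=1.525, A2=6.1, A3=-2.675, A4=1.2, A5=3.7
Highest average = 6.1 → A2.
Row minima: A1=-0.2, A2=1.7, A3=-4.8, A4=-1.0, A5=-2.1
Best worst-case = 1.7 → A2.

laplace → A2; maximin → A2 (agree)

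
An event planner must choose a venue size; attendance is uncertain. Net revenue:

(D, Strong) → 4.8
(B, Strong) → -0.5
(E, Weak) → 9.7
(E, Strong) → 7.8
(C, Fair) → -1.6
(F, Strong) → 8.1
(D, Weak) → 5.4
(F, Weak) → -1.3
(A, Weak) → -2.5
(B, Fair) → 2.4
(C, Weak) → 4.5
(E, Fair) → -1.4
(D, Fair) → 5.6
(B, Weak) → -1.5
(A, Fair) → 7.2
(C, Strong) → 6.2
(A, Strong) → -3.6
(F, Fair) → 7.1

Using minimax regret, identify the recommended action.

D

Column bests: Weak=9.7, Fair=7.2, Strong=8.1.
A regrets: 12.2, 0.0, 11.7 → max 12.2
B regrets: 11.2, 4.8, 8.6 → max 11.2
C regrets: 5.2, 8.8, 1.9 → max 8.8
D regrets: 4.3, 1.6, 3.3 → max 4.3
E regrets: 0.0, 8.6, 0.3 → max 8.6
F regrets: 11.0, 0.1, 0.0 → max 11.0
Smallest max regret = 4.3 → D.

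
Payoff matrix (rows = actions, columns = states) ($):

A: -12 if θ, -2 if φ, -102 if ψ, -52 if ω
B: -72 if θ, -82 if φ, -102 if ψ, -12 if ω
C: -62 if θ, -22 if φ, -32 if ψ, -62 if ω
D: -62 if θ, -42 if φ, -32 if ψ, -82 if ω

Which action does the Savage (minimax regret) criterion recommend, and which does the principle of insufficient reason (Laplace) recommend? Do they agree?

minimax regret → C; laplace → A (disagree)

Column bests: θ=-12, φ=-2, ψ=-32, ω=-12.
A regrets: 0, 0, 70, 40 → max 70
B regrets: 60, 80, 70, 0 → max 80
C regrets: 50, 20, 0, 50 → max 50
D regrets: 50, 40, 0, 70 → max 70
Smallest max regret = 50 → C.
Row averages: A=-42, B=-67, C=-44.5, D=-54.5
Highest average = -42 → A.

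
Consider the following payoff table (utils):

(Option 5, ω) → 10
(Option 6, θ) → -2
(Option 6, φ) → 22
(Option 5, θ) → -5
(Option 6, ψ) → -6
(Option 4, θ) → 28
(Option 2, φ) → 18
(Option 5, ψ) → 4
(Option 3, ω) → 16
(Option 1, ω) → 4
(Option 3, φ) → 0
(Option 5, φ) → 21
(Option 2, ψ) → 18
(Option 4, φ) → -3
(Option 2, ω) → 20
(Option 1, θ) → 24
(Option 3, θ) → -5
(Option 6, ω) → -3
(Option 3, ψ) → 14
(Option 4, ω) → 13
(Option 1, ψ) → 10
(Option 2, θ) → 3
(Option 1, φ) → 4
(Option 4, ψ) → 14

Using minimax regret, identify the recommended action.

Option 1

Column bests: θ=28, φ=22, ψ=18, ω=20.
Option 1 regrets: 4, 18, 8, 16 → max 18
Option 2 regrets: 25, 4, 0, 0 → max 25
Option 3 regrets: 33, 22, 4, 4 → max 33
Option 4 regrets: 0, 25, 4, 7 → max 25
Option 5 regrets: 33, 1, 14, 10 → max 33
Option 6 regrets: 30, 0, 24, 23 → max 30
Smallest max regret = 18 → Option 1.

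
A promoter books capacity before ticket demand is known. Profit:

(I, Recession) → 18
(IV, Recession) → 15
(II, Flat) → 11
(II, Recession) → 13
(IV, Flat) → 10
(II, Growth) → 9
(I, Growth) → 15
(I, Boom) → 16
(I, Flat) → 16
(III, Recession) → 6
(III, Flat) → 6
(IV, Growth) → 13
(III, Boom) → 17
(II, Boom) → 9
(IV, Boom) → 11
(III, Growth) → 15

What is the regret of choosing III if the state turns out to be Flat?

10

Best payoff under Flat is 16.
Regret = 16 − 6 = 10.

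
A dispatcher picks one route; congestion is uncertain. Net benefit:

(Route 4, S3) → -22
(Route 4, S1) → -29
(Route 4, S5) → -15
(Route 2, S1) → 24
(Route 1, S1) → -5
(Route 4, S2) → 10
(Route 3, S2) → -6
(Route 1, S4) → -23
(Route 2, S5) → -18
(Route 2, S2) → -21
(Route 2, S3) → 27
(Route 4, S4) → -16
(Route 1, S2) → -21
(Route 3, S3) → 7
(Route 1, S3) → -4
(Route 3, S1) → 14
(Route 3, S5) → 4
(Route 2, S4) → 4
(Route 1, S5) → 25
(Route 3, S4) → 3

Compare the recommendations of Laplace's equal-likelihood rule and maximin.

Row averages: Route 1=-5.6, Route 2=3.2, Route 3=4.4, Route 4=-14.4
Highest average = 4.4 → Route 3.
Row minima: Route 1=-23, Route 2=-21, Route 3=-6, Route 4=-29
Best worst-case = -6 → Route 3.

laplace → Route 3; maximin → Route 3 (agree)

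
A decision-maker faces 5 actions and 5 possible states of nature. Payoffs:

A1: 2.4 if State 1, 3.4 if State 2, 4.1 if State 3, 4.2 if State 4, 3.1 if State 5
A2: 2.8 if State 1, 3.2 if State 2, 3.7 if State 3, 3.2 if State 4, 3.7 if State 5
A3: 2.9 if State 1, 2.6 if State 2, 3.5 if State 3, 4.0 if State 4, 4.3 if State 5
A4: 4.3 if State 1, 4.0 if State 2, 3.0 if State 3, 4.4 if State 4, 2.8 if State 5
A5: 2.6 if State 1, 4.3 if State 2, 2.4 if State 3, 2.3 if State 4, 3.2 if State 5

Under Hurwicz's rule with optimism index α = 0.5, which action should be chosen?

A1: 0.5·4.2 + 0.5·2.4 = 3.3
A2: 0.5·3.7 + 0.5·2.8 = 3.25
A3: 0.5·4.3 + 0.5·2.6 = 3.45
A4: 0.5·4.4 + 0.5·2.8 = 3.6
A5: 0.5·4.3 + 0.5·2.3 = 3.3
Highest Hurwicz score = 3.6 → A4.

A4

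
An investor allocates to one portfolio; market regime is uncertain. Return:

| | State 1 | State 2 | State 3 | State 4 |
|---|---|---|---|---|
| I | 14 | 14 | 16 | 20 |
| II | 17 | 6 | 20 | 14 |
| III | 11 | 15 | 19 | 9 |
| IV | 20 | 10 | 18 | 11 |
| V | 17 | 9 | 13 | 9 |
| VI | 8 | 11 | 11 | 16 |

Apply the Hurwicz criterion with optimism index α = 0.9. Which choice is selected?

I: 0.9·20 + 0.1·14 = 19.4
II: 0.9·20 + 0.1·6 = 18.6
III: 0.9·19 + 0.1·9 = 18
IV: 0.9·20 + 0.1·10 = 19
V: 0.9·17 + 0.1·9 = 16.2
VI: 0.9·16 + 0.1·8 = 15.2
Highest Hurwicz score = 19.4 → I.

I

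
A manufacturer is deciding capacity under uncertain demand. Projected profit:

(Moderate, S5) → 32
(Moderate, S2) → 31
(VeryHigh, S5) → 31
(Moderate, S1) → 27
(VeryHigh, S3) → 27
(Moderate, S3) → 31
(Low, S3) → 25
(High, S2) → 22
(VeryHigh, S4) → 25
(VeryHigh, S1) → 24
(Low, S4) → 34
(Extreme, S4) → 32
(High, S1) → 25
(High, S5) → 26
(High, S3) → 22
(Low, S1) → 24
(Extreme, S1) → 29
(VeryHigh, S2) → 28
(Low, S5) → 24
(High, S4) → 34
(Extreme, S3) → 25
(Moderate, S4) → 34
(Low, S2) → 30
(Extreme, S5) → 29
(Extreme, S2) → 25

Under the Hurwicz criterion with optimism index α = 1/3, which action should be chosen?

Low: 1/3·34 + 2/3·24 = 82/3
Moderate: 1/3·34 + 2/3·27 = 88/3
High: 1/3·34 + 2/3·22 = 26
VeryHigh: 1/3·31 + 2/3·24 = 79/3
Extreme: 1/3·32 + 2/3·25 = 82/3
Highest Hurwicz score = 88/3 → Moderate.

Moderate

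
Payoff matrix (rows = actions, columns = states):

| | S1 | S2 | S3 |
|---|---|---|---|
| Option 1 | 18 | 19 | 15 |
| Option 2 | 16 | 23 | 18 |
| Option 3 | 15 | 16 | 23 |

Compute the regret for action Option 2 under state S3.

5

Best payoff under S3 is 23.
Regret = 23 − 18 = 5.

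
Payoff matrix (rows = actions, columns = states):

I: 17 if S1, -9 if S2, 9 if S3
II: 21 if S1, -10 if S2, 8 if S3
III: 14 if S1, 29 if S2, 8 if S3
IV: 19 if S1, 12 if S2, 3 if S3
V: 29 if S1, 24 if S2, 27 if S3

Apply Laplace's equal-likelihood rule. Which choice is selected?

Row averages: I=17/3, II=19/3, III=17, IV=34/3, V=80/3
Highest average = 80/3 → V.

V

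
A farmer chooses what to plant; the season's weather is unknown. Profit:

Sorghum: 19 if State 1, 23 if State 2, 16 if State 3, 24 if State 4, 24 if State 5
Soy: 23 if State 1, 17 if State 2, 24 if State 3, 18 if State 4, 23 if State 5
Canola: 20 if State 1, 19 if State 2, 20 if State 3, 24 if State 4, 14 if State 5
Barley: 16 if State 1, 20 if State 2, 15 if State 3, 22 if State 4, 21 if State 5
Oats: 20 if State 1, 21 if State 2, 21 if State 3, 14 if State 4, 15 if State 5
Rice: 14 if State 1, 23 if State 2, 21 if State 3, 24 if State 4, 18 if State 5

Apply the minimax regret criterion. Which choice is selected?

Column bests: State 1=23, State 2=23, State 3=24, State 4=24, State 5=24.
Sorghum regrets: 4, 0, 8, 0, 0 → max 8
Soy regrets: 0, 6, 0, 6, 1 → max 6
Canola regrets: 3, 4, 4, 0, 10 → max 10
Barley regrets: 7, 3, 9, 2, 3 → max 9
Oats regrets: 3, 2, 3, 10, 9 → max 10
Rice regrets: 9, 0, 3, 0, 6 → max 9
Smallest max regret = 6 → Soy.

Soy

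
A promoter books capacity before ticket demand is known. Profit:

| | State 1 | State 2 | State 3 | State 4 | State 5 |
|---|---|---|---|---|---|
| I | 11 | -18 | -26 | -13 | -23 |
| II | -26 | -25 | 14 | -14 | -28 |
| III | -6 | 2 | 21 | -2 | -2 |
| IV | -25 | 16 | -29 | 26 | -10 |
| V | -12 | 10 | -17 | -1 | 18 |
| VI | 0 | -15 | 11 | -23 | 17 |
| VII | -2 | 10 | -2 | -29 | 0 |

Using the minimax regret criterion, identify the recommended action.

III

Column bests: State 1=11, State 2=16, State 3=21, State 4=26, State 5=18.
I regrets: 0, 34, 47, 39, 41 → max 47
II regrets: 37, 41, 7, 40, 46 → max 46
III regrets: 17, 14, 0, 28, 20 → max 28
IV regrets: 36, 0, 50, 0, 28 → max 50
V regrets: 23, 6, 38, 27, 0 → max 38
VI regrets: 11, 31, 10, 49, 1 → max 49
VII regrets: 13, 6, 23, 55, 18 → max 55
Smallest max regret = 28 → III.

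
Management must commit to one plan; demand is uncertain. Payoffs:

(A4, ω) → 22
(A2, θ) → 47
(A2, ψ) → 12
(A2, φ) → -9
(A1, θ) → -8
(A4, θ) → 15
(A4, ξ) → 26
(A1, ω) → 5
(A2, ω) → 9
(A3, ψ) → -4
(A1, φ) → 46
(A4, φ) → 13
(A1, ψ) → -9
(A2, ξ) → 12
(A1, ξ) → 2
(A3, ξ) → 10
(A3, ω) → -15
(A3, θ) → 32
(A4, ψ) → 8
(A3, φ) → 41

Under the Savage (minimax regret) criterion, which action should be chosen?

A4

Column bests: θ=47, φ=46, ψ=12, ω=22, ξ=26.
A1 regrets: 55, 0, 21, 17, 24 → max 55
A2 regrets: 0, 55, 0, 13, 14 → max 55
A3 regrets: 15, 5, 16, 37, 16 → max 37
A4 regrets: 32, 33, 4, 0, 0 → max 33
Smallest max regret = 33 → A4.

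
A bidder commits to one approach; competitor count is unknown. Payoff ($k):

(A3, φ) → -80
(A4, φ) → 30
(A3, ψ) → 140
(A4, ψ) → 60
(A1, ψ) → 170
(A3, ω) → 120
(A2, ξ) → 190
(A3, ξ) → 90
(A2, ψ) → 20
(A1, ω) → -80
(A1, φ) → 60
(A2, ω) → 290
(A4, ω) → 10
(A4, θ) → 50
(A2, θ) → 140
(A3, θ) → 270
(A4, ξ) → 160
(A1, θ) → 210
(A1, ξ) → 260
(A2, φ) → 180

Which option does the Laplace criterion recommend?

A2

Row averages: A1=124, A2=164, A3=108, A4=62
Highest average = 164 → A2.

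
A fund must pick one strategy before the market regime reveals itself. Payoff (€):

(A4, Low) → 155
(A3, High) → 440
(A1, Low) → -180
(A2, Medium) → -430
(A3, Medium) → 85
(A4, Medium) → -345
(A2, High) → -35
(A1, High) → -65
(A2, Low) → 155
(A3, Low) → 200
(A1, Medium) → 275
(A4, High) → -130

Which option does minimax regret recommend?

A3

Column bests: Low=200, Medium=275, High=440.
A1 regrets: 380, 0, 505 → max 505
A2 regrets: 45, 705, 475 → max 705
A3 regrets: 0, 190, 0 → max 190
A4 regrets: 45, 620, 570 → max 620
Smallest max regret = 190 → A3.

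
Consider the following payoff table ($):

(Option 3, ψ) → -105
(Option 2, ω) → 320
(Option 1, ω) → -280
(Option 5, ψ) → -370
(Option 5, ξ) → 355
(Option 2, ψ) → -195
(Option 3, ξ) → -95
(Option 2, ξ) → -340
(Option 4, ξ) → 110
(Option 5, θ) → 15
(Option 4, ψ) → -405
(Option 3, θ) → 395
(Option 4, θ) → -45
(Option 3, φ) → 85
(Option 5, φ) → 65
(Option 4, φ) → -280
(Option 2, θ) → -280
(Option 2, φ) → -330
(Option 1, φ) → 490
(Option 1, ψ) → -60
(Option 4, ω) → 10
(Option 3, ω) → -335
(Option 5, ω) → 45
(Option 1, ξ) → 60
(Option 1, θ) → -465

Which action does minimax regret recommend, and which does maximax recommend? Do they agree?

Column bests: θ=395, φ=490, ψ=-60, ω=320, ξ=355.
Option 1 regrets: 860, 0, 0, 600, 295 → max 860
Option 2 regrets: 675, 820, 135, 0, 695 → max 820
Option 3 regrets: 0, 405, 45, 655, 450 → max 655
Option 4 regrets: 440, 770, 345, 310, 245 → max 770
Option 5 regrets: 380, 425, 310, 275, 0 → max 425
Smallest max regret = 425 → Option 5.
Row maxima: Option 1=490, Option 2=320, Option 3=395, Option 4=110, Option 5=355
Best best-case = 490 → Option 1.

minimax regret → Option 5; maximax → Option 1 (disagree)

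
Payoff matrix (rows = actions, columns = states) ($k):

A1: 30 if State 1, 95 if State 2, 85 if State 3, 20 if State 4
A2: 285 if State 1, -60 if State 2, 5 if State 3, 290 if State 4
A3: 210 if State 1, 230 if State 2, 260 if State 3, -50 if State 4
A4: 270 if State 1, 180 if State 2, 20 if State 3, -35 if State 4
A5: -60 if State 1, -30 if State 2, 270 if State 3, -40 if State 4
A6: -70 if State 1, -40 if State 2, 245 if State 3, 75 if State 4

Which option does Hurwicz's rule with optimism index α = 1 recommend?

A2

A1: 1·95 + 0·20 = 95
A2: 1·290 + 0·(-60) = 290
A3: 1·260 + 0·(-50) = 260
A4: 1·270 + 0·(-35) = 270
A5: 1·270 + 0·(-60) = 270
A6: 1·245 + 0·(-70) = 245
Highest Hurwicz score = 290 → A2.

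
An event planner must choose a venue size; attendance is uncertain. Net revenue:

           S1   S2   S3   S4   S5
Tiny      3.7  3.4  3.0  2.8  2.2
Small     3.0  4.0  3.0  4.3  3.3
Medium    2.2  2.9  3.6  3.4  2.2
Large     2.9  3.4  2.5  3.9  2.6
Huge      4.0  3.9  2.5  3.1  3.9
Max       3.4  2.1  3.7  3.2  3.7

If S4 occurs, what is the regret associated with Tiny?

1.5

Best payoff under S4 is 4.3.
Regret = 4.3 − 2.8 = 1.5.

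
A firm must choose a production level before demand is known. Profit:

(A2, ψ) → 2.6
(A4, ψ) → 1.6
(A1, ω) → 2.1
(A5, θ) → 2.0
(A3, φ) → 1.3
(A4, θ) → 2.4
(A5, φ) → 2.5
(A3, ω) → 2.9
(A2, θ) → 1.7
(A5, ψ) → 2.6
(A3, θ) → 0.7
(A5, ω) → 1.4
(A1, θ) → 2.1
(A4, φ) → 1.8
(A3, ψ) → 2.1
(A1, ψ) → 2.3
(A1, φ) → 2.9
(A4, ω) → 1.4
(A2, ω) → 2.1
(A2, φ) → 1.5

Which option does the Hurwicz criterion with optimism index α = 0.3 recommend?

A1

A1: 0.3·2.9 + 0.7·2.1 = 2.34
A2: 0.3·2.6 + 0.7·1.5 = 1.83
A3: 0.3·2.9 + 0.7·0.7 = 1.36
A4: 0.3·2.4 + 0.7·1.4 = 1.7
A5: 0.3·2.6 + 0.7·1.4 = 1.76
Highest Hurwicz score = 2.34 → A1.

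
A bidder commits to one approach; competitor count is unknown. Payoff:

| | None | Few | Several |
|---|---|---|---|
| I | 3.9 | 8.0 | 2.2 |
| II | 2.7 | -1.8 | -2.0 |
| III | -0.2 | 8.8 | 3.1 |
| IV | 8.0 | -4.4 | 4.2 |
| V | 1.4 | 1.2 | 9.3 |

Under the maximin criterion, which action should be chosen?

I

Row minima: I=2.2, II=-2.0, III=-0.2, IV=-4.4, V=1.2
Best worst-case = 2.2 → I.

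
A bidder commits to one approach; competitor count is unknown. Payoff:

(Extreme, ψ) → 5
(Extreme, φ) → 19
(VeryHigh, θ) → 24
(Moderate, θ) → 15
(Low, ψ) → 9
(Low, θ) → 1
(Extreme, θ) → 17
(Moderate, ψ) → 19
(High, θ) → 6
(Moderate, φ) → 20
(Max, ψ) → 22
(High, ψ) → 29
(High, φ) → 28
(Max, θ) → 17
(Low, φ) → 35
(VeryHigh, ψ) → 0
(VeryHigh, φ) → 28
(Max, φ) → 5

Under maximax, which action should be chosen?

Row maxima: Low=35, Moderate=20, High=29, VeryHigh=28, Extreme=19, Max=22
Best best-case = 35 → Low.

Low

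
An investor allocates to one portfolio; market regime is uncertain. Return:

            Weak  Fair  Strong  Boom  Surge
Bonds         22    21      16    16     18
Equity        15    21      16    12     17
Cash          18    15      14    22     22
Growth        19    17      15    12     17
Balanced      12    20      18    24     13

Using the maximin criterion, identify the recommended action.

Bonds

Row minima: Bonds=16, Equity=12, Cash=14, Growth=12, Balanced=12
Best worst-case = 16 → Bonds.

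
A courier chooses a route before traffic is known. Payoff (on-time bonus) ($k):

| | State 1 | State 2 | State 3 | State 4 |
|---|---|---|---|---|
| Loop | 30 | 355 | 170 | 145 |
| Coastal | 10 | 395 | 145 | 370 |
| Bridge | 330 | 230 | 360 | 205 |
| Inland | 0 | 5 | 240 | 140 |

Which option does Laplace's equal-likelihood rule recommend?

Row averages: Loop=175, Coastal=230, Bridge=281.25, Inland=96.25
Highest average = 281.25 → Bridge.

Bridge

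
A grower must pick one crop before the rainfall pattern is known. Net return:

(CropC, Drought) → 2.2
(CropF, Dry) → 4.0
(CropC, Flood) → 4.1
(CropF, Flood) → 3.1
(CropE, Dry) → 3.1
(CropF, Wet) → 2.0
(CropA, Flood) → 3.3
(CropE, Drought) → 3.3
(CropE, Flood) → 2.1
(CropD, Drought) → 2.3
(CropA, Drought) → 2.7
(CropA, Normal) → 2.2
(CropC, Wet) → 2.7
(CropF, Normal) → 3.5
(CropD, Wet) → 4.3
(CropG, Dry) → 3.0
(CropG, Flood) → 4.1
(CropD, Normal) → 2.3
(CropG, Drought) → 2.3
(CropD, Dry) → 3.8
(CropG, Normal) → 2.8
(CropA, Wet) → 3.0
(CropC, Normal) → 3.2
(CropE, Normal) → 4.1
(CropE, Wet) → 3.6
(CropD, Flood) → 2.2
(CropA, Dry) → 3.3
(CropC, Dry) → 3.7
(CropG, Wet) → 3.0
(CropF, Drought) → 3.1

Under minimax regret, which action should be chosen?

Column bests: Drought=3.3, Dry=4.0, Normal=4.1, Wet=4.3, Flood=4.1.
CropE regrets: 0.0, 0.9, 0.0, 0.7, 2.0 → max 2.0
CropA regrets: 0.6, 0.7, 1.9, 1.3, 0.8 → max 1.9
CropD regrets: 1.0, 0.2, 1.8, 0.0, 1.9 → max 1.9
CropG regrets: 1.0, 1.0, 1.3, 1.3, 0.0 → max 1.3
CropF regrets: 0.2, 0.0, 0.6, 2.3, 1.0 → max 2.3
CropC regrets: 1.1, 0.3, 0.9, 1.6, 0.0 → max 1.6
Smallest max regret = 1.3 → CropG.

CropG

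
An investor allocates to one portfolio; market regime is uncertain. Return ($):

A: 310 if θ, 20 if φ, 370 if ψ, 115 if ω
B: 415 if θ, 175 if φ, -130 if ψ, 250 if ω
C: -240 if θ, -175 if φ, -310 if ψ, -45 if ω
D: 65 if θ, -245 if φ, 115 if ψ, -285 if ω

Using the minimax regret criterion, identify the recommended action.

Column bests: θ=415, φ=175, ψ=370, ω=250.
A regrets: 105, 155, 0, 135 → max 155
B regrets: 0, 0, 500, 0 → max 500
C regrets: 655, 350, 680, 295 → max 680
D regrets: 350, 420, 255, 535 → max 535
Smallest max regret = 155 → A.

A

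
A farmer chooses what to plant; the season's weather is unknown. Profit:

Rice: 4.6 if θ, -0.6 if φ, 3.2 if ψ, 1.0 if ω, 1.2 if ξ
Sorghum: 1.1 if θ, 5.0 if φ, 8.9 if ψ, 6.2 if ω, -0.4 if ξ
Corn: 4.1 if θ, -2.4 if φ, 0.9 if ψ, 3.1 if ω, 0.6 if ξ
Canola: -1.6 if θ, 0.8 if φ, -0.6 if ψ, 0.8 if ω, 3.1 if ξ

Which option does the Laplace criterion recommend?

Sorghum

Row averages: Rice=1.88, Sorghum=4.16, Corn=1.26, Canola=0.5
Highest average = 4.16 → Sorghum.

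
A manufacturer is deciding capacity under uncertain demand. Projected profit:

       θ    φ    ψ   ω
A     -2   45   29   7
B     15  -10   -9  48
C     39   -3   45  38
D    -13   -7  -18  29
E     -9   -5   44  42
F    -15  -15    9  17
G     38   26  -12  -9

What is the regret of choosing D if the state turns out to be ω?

19

Best payoff under ω is 48.
Regret = 48 − 29 = 19.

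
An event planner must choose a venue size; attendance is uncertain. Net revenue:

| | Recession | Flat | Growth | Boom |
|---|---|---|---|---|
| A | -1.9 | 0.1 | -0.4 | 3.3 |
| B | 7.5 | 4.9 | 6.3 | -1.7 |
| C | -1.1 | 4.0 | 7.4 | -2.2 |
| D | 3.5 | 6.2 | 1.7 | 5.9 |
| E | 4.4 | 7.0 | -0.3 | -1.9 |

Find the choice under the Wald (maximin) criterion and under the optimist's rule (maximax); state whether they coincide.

Row minima: A=-1.9, B=-1.7, C=-2.2, D=1.7, E=-1.9
Best worst-case = 1.7 → D.
Row maxima: A=3.3, B=7.5, C=7.4, D=6.2, E=7.0
Best best-case = 7.5 → B.

maximin → D; maximax → B (disagree)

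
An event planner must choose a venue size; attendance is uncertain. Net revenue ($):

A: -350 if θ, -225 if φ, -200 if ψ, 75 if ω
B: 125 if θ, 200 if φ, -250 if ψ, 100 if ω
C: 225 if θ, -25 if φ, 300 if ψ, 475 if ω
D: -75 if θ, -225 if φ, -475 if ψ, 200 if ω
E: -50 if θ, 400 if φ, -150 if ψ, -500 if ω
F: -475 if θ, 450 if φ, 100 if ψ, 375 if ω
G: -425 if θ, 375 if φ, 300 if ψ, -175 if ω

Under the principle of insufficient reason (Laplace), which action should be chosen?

Row averages: A=-175, B=43.75, C=243.75, D=-143.75, E=-75, F=112.5, G=18.75
Highest average = 243.75 → C.

C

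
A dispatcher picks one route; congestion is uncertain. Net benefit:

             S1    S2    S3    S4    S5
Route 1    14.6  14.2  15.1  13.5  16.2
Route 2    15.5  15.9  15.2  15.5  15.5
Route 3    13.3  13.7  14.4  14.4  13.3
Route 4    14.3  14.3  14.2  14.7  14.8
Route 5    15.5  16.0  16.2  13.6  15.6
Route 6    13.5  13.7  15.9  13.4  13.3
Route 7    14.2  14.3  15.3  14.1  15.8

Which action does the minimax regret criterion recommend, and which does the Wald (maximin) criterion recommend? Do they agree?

minimax regret → Route 2; maximin → Route 2 (agree)

Column bests: S1=15.5, S2=16.0, S3=16.2, S4=15.5, S5=16.2.
Route 1 regrets: 0.9, 1.8, 1.1, 2.0, 0.0 → max 2.0
Route 2 regrets: 0.0, 0.1, 1.0, 0.0, 0.7 → max 1.0
Route 3 regrets: 2.2, 2.3, 1.8, 1.1, 2.9 → max 2.9
Route 4 regrets: 1.2, 1.7, 2.0, 0.8, 1.4 → max 2.0
Route 5 regrets: 0.0, 0.0, 0.0, 1.9, 0.6 → max 1.9
Route 6 regrets: 2.0, 2.3, 0.3, 2.1, 2.9 → max 2.9
Route 7 regrets: 1.3, 1.7, 0.9, 1.4, 0.4 → max 1.7
Smallest max regret = 1.0 → Route 2.
Row minima: Route 1=13.5, Route 2=15.2, Route 3=13.3, Route 4=14.2, Route 5=13.6, Route 6=13.3, Route 7=14.1
Best worst-case = 15.2 → Route 2.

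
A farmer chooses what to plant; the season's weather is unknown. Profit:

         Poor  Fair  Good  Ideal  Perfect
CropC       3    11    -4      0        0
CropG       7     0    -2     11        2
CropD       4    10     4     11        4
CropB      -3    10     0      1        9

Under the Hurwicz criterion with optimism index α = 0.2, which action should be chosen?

CropC: 0.2·11 + 0.8·(-4) = -1
CropG: 0.2·11 + 0.8·(-2) = 0.6
CropD: 0.2·11 + 0.8·4 = 5.4
CropB: 0.2·10 + 0.8·(-3) = -0.4
Highest Hurwicz score = 5.4 → CropD.

CropD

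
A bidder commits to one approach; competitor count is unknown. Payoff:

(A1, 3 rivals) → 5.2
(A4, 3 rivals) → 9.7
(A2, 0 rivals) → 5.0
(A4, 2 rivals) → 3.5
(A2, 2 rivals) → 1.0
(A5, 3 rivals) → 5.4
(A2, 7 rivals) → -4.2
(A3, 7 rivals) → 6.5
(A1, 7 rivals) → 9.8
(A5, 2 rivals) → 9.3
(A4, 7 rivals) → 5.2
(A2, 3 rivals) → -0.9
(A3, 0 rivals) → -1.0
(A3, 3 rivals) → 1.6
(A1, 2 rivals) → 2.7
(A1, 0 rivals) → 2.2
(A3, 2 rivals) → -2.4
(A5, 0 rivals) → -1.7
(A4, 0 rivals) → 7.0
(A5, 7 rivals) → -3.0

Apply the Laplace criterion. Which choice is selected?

Row averages: A1=4.975, A2=0.225, A3=1.175, A4=6.35, A5=2.5
Highest average = 6.35 → A4.

A4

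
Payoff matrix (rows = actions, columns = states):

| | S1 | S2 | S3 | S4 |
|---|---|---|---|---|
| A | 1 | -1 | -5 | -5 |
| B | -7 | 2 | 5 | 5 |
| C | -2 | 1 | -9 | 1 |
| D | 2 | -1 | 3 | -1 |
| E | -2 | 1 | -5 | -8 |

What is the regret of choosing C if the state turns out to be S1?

4

Best payoff under S1 is 2.
Regret = 2 − (-2) = 4.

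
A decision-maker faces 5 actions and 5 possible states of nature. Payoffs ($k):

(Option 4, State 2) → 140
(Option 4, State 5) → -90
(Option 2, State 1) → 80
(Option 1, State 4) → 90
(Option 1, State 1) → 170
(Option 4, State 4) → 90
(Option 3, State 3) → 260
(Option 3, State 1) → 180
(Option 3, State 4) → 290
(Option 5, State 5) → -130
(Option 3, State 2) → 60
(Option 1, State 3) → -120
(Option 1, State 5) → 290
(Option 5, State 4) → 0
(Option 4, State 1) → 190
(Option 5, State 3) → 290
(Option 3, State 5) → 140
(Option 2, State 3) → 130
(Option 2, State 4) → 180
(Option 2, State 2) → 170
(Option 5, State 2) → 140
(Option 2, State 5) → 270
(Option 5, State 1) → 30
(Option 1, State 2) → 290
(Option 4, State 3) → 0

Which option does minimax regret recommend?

Option 2

Column bests: State 1=190, State 2=290, State 3=290, State 4=290, State 5=290.
Option 1 regrets: 20, 0, 410, 200, 0 → max 410
Option 2 regrets: 110, 120, 160, 110, 20 → max 160
Option 3 regrets: 10, 230, 30, 0, 150 → max 230
Option 4 regrets: 0, 150, 290, 200, 380 → max 380
Option 5 regrets: 160, 150, 0, 290, 420 → max 420
Smallest max regret = 160 → Option 2.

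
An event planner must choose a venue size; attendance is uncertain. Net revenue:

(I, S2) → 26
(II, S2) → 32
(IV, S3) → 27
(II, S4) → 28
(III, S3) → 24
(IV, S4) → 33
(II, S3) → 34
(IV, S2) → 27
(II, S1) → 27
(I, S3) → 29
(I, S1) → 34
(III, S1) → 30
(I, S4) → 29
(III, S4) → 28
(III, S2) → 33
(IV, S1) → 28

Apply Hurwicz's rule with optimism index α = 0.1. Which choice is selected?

II

I: 0.1·34 + 0.9·26 = 26.8
II: 0.1·34 + 0.9·27 = 27.7
III: 0.1·33 + 0.9·24 = 24.9
IV: 0.1·33 + 0.9·27 = 27.6
Highest Hurwicz score = 27.7 → II.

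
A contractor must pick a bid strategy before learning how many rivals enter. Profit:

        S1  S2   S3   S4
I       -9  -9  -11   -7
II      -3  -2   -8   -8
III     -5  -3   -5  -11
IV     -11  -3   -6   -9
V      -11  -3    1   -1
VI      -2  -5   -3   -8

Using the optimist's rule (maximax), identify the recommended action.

V

Row maxima: I=-7, II=-2, III=-3, IV=-3, V=1, VI=-2
Best best-case = 1 → V.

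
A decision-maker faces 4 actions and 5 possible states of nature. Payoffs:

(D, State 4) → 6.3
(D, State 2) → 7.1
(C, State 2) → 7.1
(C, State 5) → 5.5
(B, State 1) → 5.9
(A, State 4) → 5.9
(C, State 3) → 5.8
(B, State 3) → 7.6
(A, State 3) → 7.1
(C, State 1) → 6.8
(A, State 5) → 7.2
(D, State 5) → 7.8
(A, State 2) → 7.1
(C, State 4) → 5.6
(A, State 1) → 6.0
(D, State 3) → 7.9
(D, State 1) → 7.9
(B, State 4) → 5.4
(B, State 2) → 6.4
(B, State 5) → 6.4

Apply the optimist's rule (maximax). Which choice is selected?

D

Row maxima: A=7.2, B=7.6, C=7.1, D=7.9
Best best-case = 7.9 → D.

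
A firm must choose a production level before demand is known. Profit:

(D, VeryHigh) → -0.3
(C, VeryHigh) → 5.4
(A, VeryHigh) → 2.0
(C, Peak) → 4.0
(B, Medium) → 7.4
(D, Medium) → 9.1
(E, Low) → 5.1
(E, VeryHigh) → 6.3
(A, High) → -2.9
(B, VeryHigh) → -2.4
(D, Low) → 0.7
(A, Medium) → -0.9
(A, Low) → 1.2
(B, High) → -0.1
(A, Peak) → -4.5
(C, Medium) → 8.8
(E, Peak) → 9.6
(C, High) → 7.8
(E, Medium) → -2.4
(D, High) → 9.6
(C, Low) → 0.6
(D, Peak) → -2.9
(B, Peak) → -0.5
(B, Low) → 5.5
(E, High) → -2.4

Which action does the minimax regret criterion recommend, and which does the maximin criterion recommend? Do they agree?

Column bests: Low=5.5, Medium=9.1, High=9.6, VeryHigh=6.3, Peak=9.6.
A regrets: 4.3, 10.0, 12.5, 4.3, 14.1 → max 14.1
B regrets: 0.0, 1.7, 9.7, 8.7, 10.1 → max 10.1
C regrets: 4.9, 0.3, 1.8, 0.9, 5.6 → max 5.6
D regrets: 4.8, 0.0, 0.0, 6.6, 12.5 → max 12.5
E regrets: 0.4, 11.5, 12.0, 0.0, 0.0 → max 12.0
Smallest max regret = 5.6 → C.
Row minima: A=-4.5, B=-2.4, C=0.6, D=-2.9, E=-2.4
Best worst-case = 0.6 → C.

minimax regret → C; maximin → C (agree)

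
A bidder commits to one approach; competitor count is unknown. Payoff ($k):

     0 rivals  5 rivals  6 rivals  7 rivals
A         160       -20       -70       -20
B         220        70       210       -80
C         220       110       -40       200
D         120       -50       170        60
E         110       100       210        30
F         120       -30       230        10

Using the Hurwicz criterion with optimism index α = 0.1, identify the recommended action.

A: 0.1·160 + 0.9·(-70) = -47
B: 0.1·220 + 0.9·(-80) = -50
C: 0.1·220 + 0.9·(-40) = -14
D: 0.1·170 + 0.9·(-50) = -28
E: 0.1·210 + 0.9·30 = 48
F: 0.1·230 + 0.9·(-30) = -4
Highest Hurwicz score = 48 → E.

E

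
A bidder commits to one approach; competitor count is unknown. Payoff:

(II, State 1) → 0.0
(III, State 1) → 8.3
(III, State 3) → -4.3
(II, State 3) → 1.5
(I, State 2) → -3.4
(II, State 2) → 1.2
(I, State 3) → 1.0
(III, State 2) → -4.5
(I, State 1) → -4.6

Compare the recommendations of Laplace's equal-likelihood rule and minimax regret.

laplace → II; minimax regret → III (disagree)

Row averages: I=-7/3, II=0.9, III=-1/6
Highest average = 0.9 → II.
Column bests: State 1=8.3, State 2=1.2, State 3=1.5.
I regrets: 12.9, 4.6, 0.5 → max 12.9
II regrets: 8.3, 0.0, 0.0 → max 8.3
III regrets: 0.0, 5.7, 5.8 → max 5.8
Smallest max regret = 5.8 → III.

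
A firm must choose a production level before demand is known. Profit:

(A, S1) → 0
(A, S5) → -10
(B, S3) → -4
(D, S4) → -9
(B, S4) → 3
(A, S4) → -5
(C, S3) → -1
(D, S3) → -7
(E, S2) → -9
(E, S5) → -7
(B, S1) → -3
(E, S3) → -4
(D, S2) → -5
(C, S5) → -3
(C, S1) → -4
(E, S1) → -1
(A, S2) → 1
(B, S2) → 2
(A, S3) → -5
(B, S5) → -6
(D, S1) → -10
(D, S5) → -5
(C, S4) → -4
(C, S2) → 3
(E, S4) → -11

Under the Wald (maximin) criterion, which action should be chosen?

C

Row minima: A=-10, B=-6, C=-4, D=-10, E=-11
Best worst-case = -4 → C.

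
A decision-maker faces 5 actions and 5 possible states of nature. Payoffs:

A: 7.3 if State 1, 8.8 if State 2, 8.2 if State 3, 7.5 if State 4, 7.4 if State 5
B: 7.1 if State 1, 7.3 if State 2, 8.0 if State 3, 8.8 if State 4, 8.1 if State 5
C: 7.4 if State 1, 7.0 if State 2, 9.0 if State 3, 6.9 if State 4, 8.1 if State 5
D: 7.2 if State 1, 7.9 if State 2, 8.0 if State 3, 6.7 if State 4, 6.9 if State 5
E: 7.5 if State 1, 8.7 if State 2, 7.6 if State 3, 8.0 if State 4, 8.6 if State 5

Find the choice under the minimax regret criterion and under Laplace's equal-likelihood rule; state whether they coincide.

minimax regret → A; laplace → E (disagree)

Column bests: State 1=7.5, State 2=8.8, State 3=9.0, State 4=8.8, State 5=8.6.
A regrets: 0.2, 0.0, 0.8, 1.3, 1.2 → max 1.3
B regrets: 0.4, 1.5, 1.0, 0.0, 0.5 → max 1.5
C regrets: 0.1, 1.8, 0.0, 1.9, 0.5 → max 1.9
D regrets: 0.3, 0.9, 1.0, 2.1, 1.7 → max 2.1
E regrets: 0.0, 0.1, 1.4, 0.8, 0.0 → max 1.4
Smallest max regret = 1.3 → A.
Row averages: A=7.84, B=7.86, C=7.68, D=7.34, E=8.08
Highest average = 8.08 → E.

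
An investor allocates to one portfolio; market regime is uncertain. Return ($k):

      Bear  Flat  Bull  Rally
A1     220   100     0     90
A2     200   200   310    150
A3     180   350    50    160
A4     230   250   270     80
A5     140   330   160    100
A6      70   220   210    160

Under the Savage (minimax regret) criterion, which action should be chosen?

A4

Column bests: Bear=230, Flat=350, Bull=310, Rally=160.
A1 regrets: 10, 250, 310, 70 → max 310
A2 regrets: 30, 150, 0, 10 → max 150
A3 regrets: 50, 0, 260, 0 → max 260
A4 regrets: 0, 100, 40, 80 → max 100
A5 regrets: 90, 20, 150, 60 → max 150
A6 regrets: 160, 130, 100, 0 → max 160
Smallest max regret = 100 → A4.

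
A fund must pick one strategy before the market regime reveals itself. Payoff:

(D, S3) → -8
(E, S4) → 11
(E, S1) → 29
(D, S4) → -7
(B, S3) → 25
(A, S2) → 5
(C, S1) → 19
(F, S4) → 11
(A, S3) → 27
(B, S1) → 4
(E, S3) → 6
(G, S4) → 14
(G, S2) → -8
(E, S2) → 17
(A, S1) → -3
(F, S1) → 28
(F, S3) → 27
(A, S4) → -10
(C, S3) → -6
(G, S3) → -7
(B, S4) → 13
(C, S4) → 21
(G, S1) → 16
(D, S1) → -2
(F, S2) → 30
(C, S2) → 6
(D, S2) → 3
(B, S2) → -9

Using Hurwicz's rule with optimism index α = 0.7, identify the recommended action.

A: 0.7·27 + 0.3·(-10) = 15.9
B: 0.7·25 + 0.3·(-9) = 14.8
C: 0.7·21 + 0.3·(-6) = 12.9
D: 0.7·3 + 0.3·(-8) = -0.3
E: 0.7·29 + 0.3·6 = 22.1
F: 0.7·30 + 0.3·11 = 24.3
G: 0.7·16 + 0.3·(-8) = 8.8
Highest Hurwicz score = 24.3 → F.

F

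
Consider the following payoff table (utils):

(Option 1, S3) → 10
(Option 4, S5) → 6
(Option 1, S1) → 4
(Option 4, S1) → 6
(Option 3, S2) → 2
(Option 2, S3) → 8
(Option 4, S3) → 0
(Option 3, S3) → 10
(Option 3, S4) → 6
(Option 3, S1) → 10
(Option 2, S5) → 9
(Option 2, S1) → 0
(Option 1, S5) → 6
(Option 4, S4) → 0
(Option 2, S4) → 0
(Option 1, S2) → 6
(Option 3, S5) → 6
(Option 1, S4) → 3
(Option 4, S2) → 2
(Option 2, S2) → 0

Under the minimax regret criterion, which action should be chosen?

Column bests: S1=10, S2=6, S3=10, S4=6, S5=9.
Option 1 regrets: 6, 0, 0, 3, 3 → max 6
Option 2 regrets: 10, 6, 2, 6, 0 → max 10
Option 3 regrets: 0, 4, 0, 0, 3 → max 4
Option 4 regrets: 4, 4, 10, 6, 3 → max 10
Smallest max regret = 4 → Option 3.

Option 3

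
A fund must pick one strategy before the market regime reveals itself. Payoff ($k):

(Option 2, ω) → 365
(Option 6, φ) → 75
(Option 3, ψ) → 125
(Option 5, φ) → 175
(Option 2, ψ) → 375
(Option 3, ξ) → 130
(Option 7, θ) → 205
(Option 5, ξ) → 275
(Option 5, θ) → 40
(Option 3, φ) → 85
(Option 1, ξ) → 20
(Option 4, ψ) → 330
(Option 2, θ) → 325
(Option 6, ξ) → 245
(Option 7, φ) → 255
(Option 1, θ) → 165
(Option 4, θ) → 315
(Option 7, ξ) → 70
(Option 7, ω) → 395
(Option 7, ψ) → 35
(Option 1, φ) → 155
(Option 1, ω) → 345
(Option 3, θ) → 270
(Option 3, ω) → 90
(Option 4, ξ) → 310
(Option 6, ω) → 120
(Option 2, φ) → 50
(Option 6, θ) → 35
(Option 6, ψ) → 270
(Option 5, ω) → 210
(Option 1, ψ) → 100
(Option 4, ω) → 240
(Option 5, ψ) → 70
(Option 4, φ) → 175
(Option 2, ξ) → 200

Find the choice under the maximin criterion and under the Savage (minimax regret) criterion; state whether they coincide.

Row minima: Option 1=20, Option 2=50, Option 3=85, Option 4=175, Option 5=40, Option 6=35, Option 7=35
Best worst-case = 175 → Option 4.
Column bests: θ=325, φ=255, ψ=375, ω=395, ξ=310.
Option 1 regrets: 160, 100, 275, 50, 290 → max 290
Option 2 regrets: 0, 205, 0, 30, 110 → max 205
Option 3 regrets: 55, 170, 250, 305, 180 → max 305
Option 4 regrets: 10, 80, 45, 155, 0 → max 155
Option 5 regrets: 285, 80, 305, 185, 35 → max 305
Option 6 regrets: 290, 180, 105, 275, 65 → max 290
Option 7 regrets: 120, 0, 340, 0, 240 → max 340
Smallest max regret = 155 → Option 4.

maximin → Option 4; minimax regret → Option 4 (agree)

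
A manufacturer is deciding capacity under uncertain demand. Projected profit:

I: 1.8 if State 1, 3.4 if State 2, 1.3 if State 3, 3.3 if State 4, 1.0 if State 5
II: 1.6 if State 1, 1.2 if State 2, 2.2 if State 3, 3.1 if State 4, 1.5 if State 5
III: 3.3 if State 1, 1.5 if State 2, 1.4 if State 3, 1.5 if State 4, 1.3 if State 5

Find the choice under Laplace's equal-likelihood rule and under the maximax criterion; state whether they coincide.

Row averages: I=2.16, II=1.92, III=1.8
Highest average = 2.16 → I.
Row maxima: I=3.4, II=3.1, III=3.3
Best best-case = 3.4 → I.

laplace → I; maximax → I (agree)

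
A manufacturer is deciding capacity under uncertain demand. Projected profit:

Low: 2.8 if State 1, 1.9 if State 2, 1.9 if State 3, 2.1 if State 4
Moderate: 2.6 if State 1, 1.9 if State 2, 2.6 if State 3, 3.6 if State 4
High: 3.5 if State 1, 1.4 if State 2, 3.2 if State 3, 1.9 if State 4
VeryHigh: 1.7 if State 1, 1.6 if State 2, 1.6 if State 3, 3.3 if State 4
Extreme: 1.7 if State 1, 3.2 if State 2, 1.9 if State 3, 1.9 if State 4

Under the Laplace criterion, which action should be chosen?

Moderate

Row averages: Low=2.175, Moderate=2.675, High=2.5, VeryHigh=2.05, Extreme=2.175
Highest average = 2.675 → Moderate.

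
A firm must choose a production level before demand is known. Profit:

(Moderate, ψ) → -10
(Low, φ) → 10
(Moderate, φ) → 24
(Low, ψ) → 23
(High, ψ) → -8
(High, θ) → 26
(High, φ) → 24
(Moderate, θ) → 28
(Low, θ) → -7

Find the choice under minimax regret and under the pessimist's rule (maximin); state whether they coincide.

minimax regret → High; maximin → Low (disagree)

Column bests: θ=28, φ=24, ψ=23.
Low regrets: 35, 14, 0 → max 35
Moderate regrets: 0, 0, 33 → max 33
High regrets: 2, 0, 31 → max 31
Smallest max regret = 31 → High.
Row minima: Low=-7, Moderate=-10, High=-8
Best worst-case = -7 → Low.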